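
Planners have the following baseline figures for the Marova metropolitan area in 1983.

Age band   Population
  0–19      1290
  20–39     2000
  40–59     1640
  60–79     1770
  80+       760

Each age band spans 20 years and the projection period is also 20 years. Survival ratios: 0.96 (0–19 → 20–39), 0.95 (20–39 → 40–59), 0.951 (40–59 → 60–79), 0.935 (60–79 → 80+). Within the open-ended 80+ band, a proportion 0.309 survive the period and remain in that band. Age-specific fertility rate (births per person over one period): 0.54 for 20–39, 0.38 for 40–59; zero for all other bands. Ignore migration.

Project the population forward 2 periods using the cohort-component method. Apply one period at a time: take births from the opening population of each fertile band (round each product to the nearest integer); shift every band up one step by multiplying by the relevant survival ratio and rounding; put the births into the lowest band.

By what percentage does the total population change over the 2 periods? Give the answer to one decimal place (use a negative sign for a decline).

Call the groups 1 to 5, youngest first.
Period 1:
Births: 2000 × 0.54 = 1080, 1640 × 0.38 = 623 — total 1703
Group 2: 1290 × 0.96 = 1238
Group 3: 2000 × 0.95 = 1900
Group 4: 1640 × 0.951 = 1560
Group 5: 1770 × 0.935 + 760 × 0.309 = 1655 + 235 = 1890
→ [1703, 1238, 1900, 1560, 1890]
Period 2:
Births: 1238 × 0.54 = 669, 1900 × 0.38 = 722 — total 1391
Group 2: 1703 × 0.96 = 1635
Group 3: 1238 × 0.95 = 1176
Group 4: 1900 × 0.951 = 1807
Group 5: 1560 × 0.935 + 1890 × 0.309 = 1459 + 584 = 2043
→ [1391, 1635, 1176, 1807, 2043]
Total: 7460 → 8052; change = 592; percentage change = 7.9%

7.9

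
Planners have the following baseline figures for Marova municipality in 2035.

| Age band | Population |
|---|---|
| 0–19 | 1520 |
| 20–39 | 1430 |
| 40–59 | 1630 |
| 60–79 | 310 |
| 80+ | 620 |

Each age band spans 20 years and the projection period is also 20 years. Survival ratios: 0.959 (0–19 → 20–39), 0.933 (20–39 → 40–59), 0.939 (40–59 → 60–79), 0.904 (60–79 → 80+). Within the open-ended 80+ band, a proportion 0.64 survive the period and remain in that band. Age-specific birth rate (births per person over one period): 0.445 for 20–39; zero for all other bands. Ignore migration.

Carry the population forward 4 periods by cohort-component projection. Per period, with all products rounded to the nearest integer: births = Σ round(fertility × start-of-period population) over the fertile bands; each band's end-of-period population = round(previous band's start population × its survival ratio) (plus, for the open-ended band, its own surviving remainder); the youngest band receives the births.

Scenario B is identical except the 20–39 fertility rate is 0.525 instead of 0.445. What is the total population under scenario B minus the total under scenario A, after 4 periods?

413

[period 1]
Births: 1430 × 0.445 = 636
20–39: 1520 × 0.959 = 1458
40–59: 1430 × 0.933 = 1334
60–79: 1630 × 0.939 = 1531
80+: 310 × 0.904 + 620 × 0.64 = 280 + 397 = 677
→ [636, 1458, 1334, 1531, 677]
[period 2]
Births: 1458 × 0.445 = 649
20–39: 636 × 0.959 = 610
40–59: 1458 × 0.933 = 1360
60–79: 1334 × 0.939 = 1253
80+: 1531 × 0.904 + 677 × 0.64 = 1384 + 433 = 1817
→ [649, 610, 1360, 1253, 1817]
[period 3]
Births: 610 × 0.445 = 271
20–39: 649 × 0.959 = 622
40–59: 610 × 0.933 = 569
60–79: 1360 × 0.939 = 1277
80+: 1253 × 0.904 + 1817 × 0.64 = 1133 + 1163 = 2296
→ [271, 622, 569, 1277, 2296]
[period 4]
Births: 622 × 0.445 = 277
20–39: 271 × 0.959 = 260
40–59: 622 × 0.933 = 580
60–79: 569 × 0.939 = 534
80+: 1277 × 0.904 + 2296 × 0.64 = 1154 + 1469 = 2623
→ [277, 260, 580, 534, 2623]
Scenario A total after 4 periods: 4274
Scenario B projection —
[period 1]
Births: 1430 × 0.525 = 751
20–39: 1520 × 0.959 = 1458
40–59: 1430 × 0.933 = 1334
60–79: 1630 × 0.939 = 1531
80+: 310 × 0.904 + 620 × 0.64 = 280 + 397 = 677
→ [751, 1458, 1334, 1531, 677]
[period 2]
Births: 1458 × 0.525 = 765
20–39: 751 × 0.959 = 720
40–59: 1458 × 0.933 = 1360
60–79: 1334 × 0.939 = 1253
80+: 1531 × 0.904 + 677 × 0.64 = 1384 + 433 = 1817
→ [765, 720, 1360, 1253, 1817]
[period 3]
Births: 720 × 0.525 = 378
20–39: 765 × 0.959 = 734
40–59: 720 × 0.933 = 672
60–79: 1360 × 0.939 = 1277
80+: 1253 × 0.904 + 1817 × 0.64 = 1133 + 1163 = 2296
→ [378, 734, 672, 1277, 2296]
[period 4]
Births: 734 × 0.525 = 385
20–39: 378 × 0.959 = 363
40–59: 734 × 0.933 = 685
60–79: 672 × 0.939 = 631
80+: 1277 × 0.904 + 2296 × 0.64 = 1154 + 1469 = 2623
→ [385, 363, 685, 631, 2623]
Scenario B total after 4 periods: 4687
Difference B − A = 4687 − 4274 = 413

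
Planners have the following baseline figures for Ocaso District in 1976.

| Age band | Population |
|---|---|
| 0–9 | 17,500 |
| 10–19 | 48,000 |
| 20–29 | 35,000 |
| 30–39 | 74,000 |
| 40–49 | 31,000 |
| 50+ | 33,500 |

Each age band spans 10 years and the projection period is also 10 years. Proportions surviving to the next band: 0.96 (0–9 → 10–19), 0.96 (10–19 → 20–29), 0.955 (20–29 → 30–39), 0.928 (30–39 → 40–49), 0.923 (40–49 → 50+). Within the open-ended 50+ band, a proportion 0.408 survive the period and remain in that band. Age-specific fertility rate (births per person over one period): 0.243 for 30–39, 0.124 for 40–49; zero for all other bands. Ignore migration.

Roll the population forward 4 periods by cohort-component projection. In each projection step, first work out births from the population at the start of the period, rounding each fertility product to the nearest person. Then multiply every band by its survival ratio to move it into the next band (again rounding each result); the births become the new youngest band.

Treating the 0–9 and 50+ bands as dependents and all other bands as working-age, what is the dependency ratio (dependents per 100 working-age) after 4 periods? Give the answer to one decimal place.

Let group 1 be 0–9 through group 6 = 50+.
Period 1:
Births: 74000 × 0.243 = 17982, 31000 × 0.124 = 3844 → total 21826
Group 2: 17500 × 0.96 = 16800
Group 3: 48000 × 0.96 = 46080
Group 4: 35000 × 0.955 = 33425
Group 5: 74000 × 0.928 = 68672
Group 6: 31000 × 0.923 + 33500 × 0.408 = 28613 + 13668 = 42281
End of period: [21826, 16800, 46080, 33425, 68672, 42281]
Period 2:
Births: 33425 × 0.243 = 8122, 68672 × 0.124 = 8515 → total 16637
Group 2: 21826 × 0.96 = 20953
Group 3: 16800 × 0.96 = 16128
Group 4: 46080 × 0.955 = 44006
Group 5: 33425 × 0.928 = 31018
Group 6: 68672 × 0.923 + 42281 × 0.408 = 63384 + 17251 = 80635
End of period: [16637, 20953, 16128, 44006, 31018, 80635]
Period 3:
Births: 44006 × 0.243 = 10693, 31018 × 0.124 = 3846 → total 14539
Group 2: 16637 × 0.96 = 15972
Group 3: 20953 × 0.96 = 20115
Group 4: 16128 × 0.955 = 15402
Group 5: 44006 × 0.928 = 40838
Group 6: 31018 × 0.923 + 80635 × 0.408 = 28630 + 32899 = 61529
End of period: [14539, 15972, 20115, 15402, 40838, 61529]
Period 4:
Births: 15402 × 0.243 = 3743, 40838 × 0.124 = 5064 → total 8807
Group 2: 14539 × 0.96 = 13957
Group 3: 15972 × 0.96 = 15333
Group 4: 20115 × 0.955 = 19210
Group 5: 15402 × 0.928 = 14293
Group 6: 40838 × 0.923 + 61529 × 0.408 = 37693 + 25104 = 62797
End of period: [8807, 13957, 15333, 19210, 14293, 62797]
Dependents (band 0–9 + band 50+) = 8807 + 62797 = 71604; working-age = 62793; ratio = 71604/62793 × 100 = 114.0

114.0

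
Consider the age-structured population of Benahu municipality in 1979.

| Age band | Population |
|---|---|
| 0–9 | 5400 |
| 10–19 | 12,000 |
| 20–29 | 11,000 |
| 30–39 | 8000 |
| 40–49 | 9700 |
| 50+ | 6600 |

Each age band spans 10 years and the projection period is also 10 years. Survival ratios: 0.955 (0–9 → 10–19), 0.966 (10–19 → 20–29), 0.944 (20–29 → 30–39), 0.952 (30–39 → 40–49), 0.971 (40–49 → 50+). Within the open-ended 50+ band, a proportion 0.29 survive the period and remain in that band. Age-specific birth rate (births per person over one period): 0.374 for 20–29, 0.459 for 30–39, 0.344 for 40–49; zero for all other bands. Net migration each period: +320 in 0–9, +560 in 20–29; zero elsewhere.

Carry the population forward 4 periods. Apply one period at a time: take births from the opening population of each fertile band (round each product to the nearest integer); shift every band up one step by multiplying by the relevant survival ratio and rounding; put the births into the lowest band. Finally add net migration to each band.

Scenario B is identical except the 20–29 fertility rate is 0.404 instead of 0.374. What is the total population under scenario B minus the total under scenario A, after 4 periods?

1238

(Groups numbered youngest = 1 to oldest = 6.)
[period 1]
Births: 11000 × 0.374 = 4114  |  8000 × 0.459 = 3672  |  9700 × 0.344 = 3337 — total 11123
Group 2: 5400 × 0.955 = 5157
Group 3: 12000 × 0.966 = 11592
Group 4: 11000 × 0.944 = 10384
Group 5: 8000 × 0.952 = 7616
Group 6: 9700 × 0.971 + 6600 × 0.29 = 9419 + 1914 = 11333
Net migration: Group 1 + 320 → 11443; Group 3 + 560 → 12152
Population now: 0–9=11443, 10–19=5157, 20–29=12152, 30–39=10384, 40–49=7616, 50+=11333
[period 2]
Births: 12152 × 0.374 = 4545  |  10384 × 0.459 = 4766  |  7616 × 0.344 = 2620 — total 11931
Group 2: 11443 × 0.955 = 10928
Group 3: 5157 × 0.966 = 4982
Group 4: 12152 × 0.944 = 11471
Group 5: 10384 × 0.952 = 9886
Group 6: 7616 × 0.971 + 11333 × 0.29 = 7395 + 3287 = 10682
Net migration: Group 1 + 320 → 12251; Group 3 + 560 → 5542
Population now: 0–9=12251, 10–19=10928, 20–29=5542, 30–39=11471, 40–49=9886, 50+=10682
[period 3]
Births: 5542 × 0.374 = 2073  |  11471 × 0.459 = 5265  |  9886 × 0.344 = 3401 — total 10739
Group 2: 12251 × 0.955 = 11700
Group 3: 10928 × 0.966 = 10556
Group 4: 5542 × 0.944 = 5232
Group 5: 11471 × 0.952 = 10920
Group 6: 9886 × 0.971 + 10682 × 0.29 = 9599 + 3098 = 12697
Net migration: Group 1 + 320 → 11059; Group 3 + 560 → 11116
Population now: 0–9=11059, 10–19=11700, 20–29=11116, 30–39=5232, 40–49=10920, 50+=12697
[period 4]
Births: 11116 × 0.374 = 4157  |  5232 × 0.459 = 2401  |  10920 × 0.344 = 3756 — total 10314
Group 2: 11059 × 0.955 = 10561
Group 3: 11700 × 0.966 = 11302
Group 4: 11116 × 0.944 = 10494
Group 5: 5232 × 0.952 = 4981
Group 6: 10920 × 0.971 + 12697 × 0.29 = 10603 + 3682 = 14285
Net migration: Group 1 + 320 → 10634; Group 3 + 560 → 11862
Population now: 0–9=10634, 10–19=10561, 20–29=11862, 30–39=10494, 40–49=4981, 50+=14285
Scenario A total after 4 periods: 62817
Scenario B projection —
[period 1]
Births: 11000 × 0.404 = 4444  |  8000 × 0.459 = 3672  |  9700 × 0.344 = 3337 — total 11453
Group 2: 5400 × 0.955 = 5157
Group 3: 12000 × 0.966 = 11592
Group 4: 11000 × 0.944 = 10384
Group 5: 8000 × 0.952 = 7616
Group 6: 9700 × 0.971 + 6600 × 0.29 = 9419 + 1914 = 11333
Net migration: Group 1 + 320 → 11773; Group 3 + 560 → 12152
Population now: 0–9=11773, 10–19=5157, 20–29=12152, 30–39=10384, 40–49=7616, 50+=11333
[period 2]
Births: 12152 × 0.404 = 4909  |  10384 × 0.459 = 4766  |  7616 × 0.344 = 2620 — total 12295
Group 2: 11773 × 0.955 = 11243
Group 3: 5157 × 0.966 = 4982
Group 4: 12152 × 0.944 = 11471
Group 5: 10384 × 0.952 = 9886
Group 6: 7616 × 0.971 + 11333 × 0.29 = 7395 + 3287 = 10682
Net migration: Group 1 + 320 → 12615; Group 3 + 560 → 5542
Population now: 0–9=12615, 10–19=11243, 20–29=5542, 30–39=11471, 40–49=9886, 50+=10682
[period 3]
Births: 5542 × 0.404 = 2239  |  11471 × 0.459 = 5265  |  9886 × 0.344 = 3401 — total 10905
Group 2: 12615 × 0.955 = 12047
Group 3: 11243 × 0.966 = 10861
Group 4: 5542 × 0.944 = 5232
Group 5: 11471 × 0.952 = 10920
Group 6: 9886 × 0.971 + 10682 × 0.29 = 9599 + 3098 = 12697
Net migration: Group 1 + 320 → 11225; Group 3 + 560 → 11421
Population now: 0–9=11225, 10–19=12047, 20–29=11421, 30–39=5232, 40–49=10920, 50+=12697
[period 4]
Births: 11421 × 0.404 = 4614  |  5232 × 0.459 = 2401  |  10920 × 0.344 = 3756 — total 10771
Group 2: 11225 × 0.955 = 10720
Group 3: 12047 × 0.966 = 11637
Group 4: 11421 × 0.944 = 10781
Group 5: 5232 × 0.952 = 4981
Group 6: 10920 × 0.971 + 12697 × 0.29 = 10603 + 3682 = 14285
Net migration: Group 1 + 320 → 11091; Group 3 + 560 → 12197
Population now: 0–9=11091, 10–19=10720, 20–29=12197, 30–39=10781, 40–49=4981, 50+=14285
Scenario B total after 4 periods: 64055
Difference B − A = 64055 − 62817 = 1238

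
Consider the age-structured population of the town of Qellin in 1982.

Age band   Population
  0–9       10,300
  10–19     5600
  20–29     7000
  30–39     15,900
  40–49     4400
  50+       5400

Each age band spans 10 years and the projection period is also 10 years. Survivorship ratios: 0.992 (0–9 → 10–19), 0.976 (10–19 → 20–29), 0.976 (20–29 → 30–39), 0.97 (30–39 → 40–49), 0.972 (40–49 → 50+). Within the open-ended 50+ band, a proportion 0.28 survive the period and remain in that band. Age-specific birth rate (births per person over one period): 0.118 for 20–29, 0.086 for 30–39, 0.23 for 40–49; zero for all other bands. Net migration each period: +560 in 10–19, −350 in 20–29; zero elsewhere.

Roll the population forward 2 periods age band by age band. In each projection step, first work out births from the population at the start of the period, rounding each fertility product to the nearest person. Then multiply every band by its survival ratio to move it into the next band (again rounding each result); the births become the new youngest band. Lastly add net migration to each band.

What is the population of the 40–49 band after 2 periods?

Let group 1 be 0–9 through group 6 = 50+.
Period 1:
Births: 7000 × 0.118 = 826  |  15900 × 0.086 = 1367  |  4400 × 0.23 = 1012 → total 3205
Group 2: 10300 × 0.992 = 10218
Group 3: 5600 × 0.976 = 5466
Group 4: 7000 × 0.976 = 6832
Group 5: 15900 × 0.97 = 15423
Group 6: 4400 × 0.972 + 5400 × 0.28 = 4277 + 1512 = 5789
Net migration: Group 2 + 560 → 10778; Group 3 − 350 → 5116
End of period: [3205, 10778, 5116, 6832, 15423, 5789]
Period 2:
Births: 5116 × 0.118 = 604  |  6832 × 0.086 = 588  |  15423 × 0.23 = 3547 → total 4739
Group 2: 3205 × 0.992 = 3179
Group 3: 10778 × 0.976 = 10519
Group 4: 5116 × 0.976 = 4993
Group 5: 6832 × 0.97 = 6627
Group 6: 15423 × 0.972 + 5789 × 0.28 = 14991 + 1621 = 16612
Net migration: Group 2 + 560 → 3739; Group 3 − 350 → 10169
End of period: [4739, 3739, 10169, 4993, 6627, 16612]

6627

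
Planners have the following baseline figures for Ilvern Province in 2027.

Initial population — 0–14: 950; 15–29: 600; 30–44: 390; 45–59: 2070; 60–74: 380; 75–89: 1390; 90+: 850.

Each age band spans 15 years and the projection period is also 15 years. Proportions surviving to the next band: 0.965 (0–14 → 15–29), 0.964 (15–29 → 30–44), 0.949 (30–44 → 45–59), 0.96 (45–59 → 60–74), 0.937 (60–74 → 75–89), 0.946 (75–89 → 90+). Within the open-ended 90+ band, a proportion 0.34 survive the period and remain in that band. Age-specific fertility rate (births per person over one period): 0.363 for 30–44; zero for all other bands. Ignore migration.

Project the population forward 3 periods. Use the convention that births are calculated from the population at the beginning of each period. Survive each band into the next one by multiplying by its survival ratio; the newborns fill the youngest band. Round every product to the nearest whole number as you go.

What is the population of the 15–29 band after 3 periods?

Call the bands 1 to 7, youngest first.
After projecting period 1:
Births: 390 × 0.363 = 142
Band 2: 950 × 0.965 = 917
Band 3: 600 × 0.964 = 578
Band 4: 390 × 0.949 = 370
Band 5: 2070 × 0.96 = 1987
Band 6: 380 × 0.937 = 356
Band 7: 1390 × 0.946 + 850 × 0.34 = 1315 + 289 = 1604
Population now: 0–14=142, 15–29=917, 30–44=578, 45–59=370, 60–74=1987, 75–89=356, 90+=1604
After projecting period 2:
Births: 578 × 0.363 = 210
Band 2: 142 × 0.965 = 137
Band 3: 917 × 0.964 = 884
Band 4: 578 × 0.949 = 549
Band 5: 370 × 0.96 = 355
Band 6: 1987 × 0.937 = 1862
Band 7: 356 × 0.946 + 1604 × 0.34 = 337 + 545 = 882
Population now: 0–14=210, 15–29=137, 30–44=884, 45–59=549, 60–74=355, 75–89=1862, 90+=882
After projecting period 3:
Births: 884 × 0.363 = 321
Band 2: 210 × 0.965 = 203
Band 3: 137 × 0.964 = 132
Band 4: 884 × 0.949 = 839
Band 5: 549 × 0.96 = 527
Band 6: 355 × 0.937 = 333
Band 7: 1862 × 0.946 + 882 × 0.34 = 1761 + 300 = 2061
Population now: 0–14=321, 15–29=203, 30–44=132, 45–59=839, 60–74=527, 75–89=333, 90+=2061

203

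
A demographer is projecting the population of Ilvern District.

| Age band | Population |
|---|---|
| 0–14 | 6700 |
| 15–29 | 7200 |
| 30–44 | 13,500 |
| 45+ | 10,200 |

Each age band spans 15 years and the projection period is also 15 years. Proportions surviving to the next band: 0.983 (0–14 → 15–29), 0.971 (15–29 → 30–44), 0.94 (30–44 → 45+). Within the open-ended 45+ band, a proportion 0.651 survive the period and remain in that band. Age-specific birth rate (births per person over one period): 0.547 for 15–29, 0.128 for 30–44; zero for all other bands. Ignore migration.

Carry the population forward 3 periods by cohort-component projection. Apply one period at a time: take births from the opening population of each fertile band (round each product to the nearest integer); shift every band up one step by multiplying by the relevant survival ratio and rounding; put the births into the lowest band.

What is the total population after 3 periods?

Call the groups 1 to 4, youngest first.
[period 1]
Births: 7200 × 0.547 = 3938, 13500 × 0.128 = 1728 — total 5666
Group 2: 6700 × 0.983 = 6586
Group 3: 7200 × 0.971 = 6991
Group 4: 13500 × 0.94 + 10200 × 0.651 = 12690 + 6640 = 19330
Giving 5666 / 6586 / 6991 / 19330.
[period 2]
Births: 6586 × 0.547 = 3603, 6991 × 0.128 = 895 — total 4498
Group 2: 5666 × 0.983 = 5570
Group 3: 6586 × 0.971 = 6395
Group 4: 6991 × 0.94 + 19330 × 0.651 = 6572 + 12584 = 19156
Giving 4498 / 5570 / 6395 / 19156.
[period 3]
Births: 5570 × 0.547 = 3047, 6395 × 0.128 = 819 — total 3866
Group 2: 4498 × 0.983 = 4422
Group 3: 5570 × 0.971 = 5408
Group 4: 6395 × 0.94 + 19156 × 0.651 = 6011 + 12471 = 18482
Giving 3866 / 4422 / 5408 / 18482.
Total after period 3: 3866 + 4422 + 5408 + 18482 = 32178

32178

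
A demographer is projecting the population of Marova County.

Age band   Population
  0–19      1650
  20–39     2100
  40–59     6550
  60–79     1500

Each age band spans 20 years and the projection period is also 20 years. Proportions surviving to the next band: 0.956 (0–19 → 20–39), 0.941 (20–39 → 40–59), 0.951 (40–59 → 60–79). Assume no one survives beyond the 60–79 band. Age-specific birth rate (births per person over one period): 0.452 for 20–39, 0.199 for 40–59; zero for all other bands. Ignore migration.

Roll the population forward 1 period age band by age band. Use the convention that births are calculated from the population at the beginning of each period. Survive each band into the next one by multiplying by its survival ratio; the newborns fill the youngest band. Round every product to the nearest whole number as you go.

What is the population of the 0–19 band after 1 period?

(Bands numbered youngest = 1 to oldest = 4.)
— Period 1 —
Births: 2100 * 0.452 = 949  |  6550 * 0.199 = 1303 → 2252
Band 2: 1650 * 0.956 = 1577
Band 3: 2100 * 0.941 = 1976
Band 4: 6550 * 0.951 = 6229
Population now: 0–19=2252, 20–39=1577, 40–59=1976, 60–79=6229

2252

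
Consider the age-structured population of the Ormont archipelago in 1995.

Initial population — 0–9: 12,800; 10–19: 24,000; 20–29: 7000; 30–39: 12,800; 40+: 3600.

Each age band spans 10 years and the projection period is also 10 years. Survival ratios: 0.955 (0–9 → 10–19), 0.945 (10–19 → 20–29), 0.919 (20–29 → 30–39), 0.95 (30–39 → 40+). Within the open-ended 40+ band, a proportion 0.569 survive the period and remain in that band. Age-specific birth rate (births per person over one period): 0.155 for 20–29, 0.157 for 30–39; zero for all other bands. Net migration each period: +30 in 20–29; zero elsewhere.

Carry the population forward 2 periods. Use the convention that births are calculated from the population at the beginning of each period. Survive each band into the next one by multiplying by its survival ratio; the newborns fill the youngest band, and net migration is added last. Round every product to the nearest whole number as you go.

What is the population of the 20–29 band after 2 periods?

11582

Let band 1 be 0–9 through band 5 = 40+.
Period 1:
Births: 7000 × 0.155 = 1085 ; 12800 × 0.157 = 2010 ⇒ total 3095
Band 2: 12800 × 0.955 = 12224
Band 3: 24000 × 0.945 = 22680
Band 4: 7000 × 0.919 = 6433
Band 5: 12800 × 0.95 + 3600 × 0.569 = 12160 + 2048 = 14208
Net migration: Band 3 + 30 → 22710
Population now: 0–9=3095, 10–19=12224, 20–29=22710, 30–39=6433, 40+=14208
Period 2:
Births: 22710 × 0.155 = 3520 ; 6433 × 0.157 = 1010 ⇒ total 4530
Band 2: 3095 × 0.955 = 2956
Band 3: 12224 × 0.945 = 11552
Band 4: 22710 × 0.919 = 20870
Band 5: 6433 × 0.95 + 14208 × 0.569 = 6111 + 8084 = 14195
Net migration: Band 3 + 30 → 11582
Population now: 0–9=4530, 10–19=2956, 20–29=11582, 30–39=20870, 40+=14195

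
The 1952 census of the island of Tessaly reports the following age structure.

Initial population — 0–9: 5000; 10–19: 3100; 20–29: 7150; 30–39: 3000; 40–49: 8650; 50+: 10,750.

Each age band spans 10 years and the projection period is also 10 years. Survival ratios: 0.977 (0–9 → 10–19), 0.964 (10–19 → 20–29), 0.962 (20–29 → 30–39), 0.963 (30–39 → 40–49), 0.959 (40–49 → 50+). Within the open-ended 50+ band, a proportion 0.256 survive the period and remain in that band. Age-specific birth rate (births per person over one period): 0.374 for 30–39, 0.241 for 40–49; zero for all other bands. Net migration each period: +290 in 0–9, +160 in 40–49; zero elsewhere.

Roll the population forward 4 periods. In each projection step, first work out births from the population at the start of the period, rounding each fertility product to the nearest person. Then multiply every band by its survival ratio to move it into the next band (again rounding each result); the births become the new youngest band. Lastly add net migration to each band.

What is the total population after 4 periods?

21550

Period 1.
Births: 3000 * 0.374 = 1122 ; 8650 * 0.241 = 2085 → 3207
10–19: 5000 * 0.977 = 4885
20–29: 3100 * 0.964 = 2988
30–39: 7150 * 0.962 = 6878
40–49: 3000 * 0.963 = 2889
50+: 8650 * 0.959 + 10750 * 0.256 = 8295 + 2752 = 11047
Net migration: 0–9 + 290 → 3497; 40–49 + 160 → 3049
Giving 3497 / 4885 / 2988 / 6878 / 3049 / 11047.
Period 2.
Births: 6878 * 0.374 = 2572 ; 3049 * 0.241 = 735 → 3307
10–19: 3497 * 0.977 = 3417
20–29: 4885 * 0.964 = 4709
30–39: 2988 * 0.962 = 2874
40–49: 6878 * 0.963 = 6624
50+: 3049 * 0.959 + 11047 * 0.256 = 2924 + 2828 = 5752
Net migration: 0–9 + 290 → 3597; 40–49 + 160 → 6784
Giving 3597 / 3417 / 4709 / 2874 / 6784 / 5752.
Period 3.
Births: 2874 * 0.374 = 1075 ; 6784 * 0.241 = 1635 → 2710
10–19: 3597 * 0.977 = 3514
20–29: 3417 * 0.964 = 3294
30–39: 4709 * 0.962 = 4530
40–49: 2874 * 0.963 = 2768
50+: 6784 * 0.959 + 5752 * 0.256 = 6506 + 1473 = 7979
Net migration: 0–9 + 290 → 3000; 40–49 + 160 → 2928
Giving 3000 / 3514 / 3294 / 4530 / 2928 / 7979.
Period 4.
Births: 4530 * 0.374 = 1694 ; 2928 * 0.241 = 706 → 2400
10–19: 3000 * 0.977 = 2931
20–29: 3514 * 0.964 = 3387
30–39: 3294 * 0.962 = 3169
40–49: 4530 * 0.963 = 4362
50+: 2928 * 0.959 + 7979 * 0.256 = 2808 + 2043 = 4851
Net migration: 0–9 + 290 → 2690; 40–49 + 160 → 4522
Giving 2690 / 2931 / 3387 / 3169 / 4522 / 4851.
Total after period 4: 2690 + 2931 + 3387 + 3169 + 4522 + 4851 = 21550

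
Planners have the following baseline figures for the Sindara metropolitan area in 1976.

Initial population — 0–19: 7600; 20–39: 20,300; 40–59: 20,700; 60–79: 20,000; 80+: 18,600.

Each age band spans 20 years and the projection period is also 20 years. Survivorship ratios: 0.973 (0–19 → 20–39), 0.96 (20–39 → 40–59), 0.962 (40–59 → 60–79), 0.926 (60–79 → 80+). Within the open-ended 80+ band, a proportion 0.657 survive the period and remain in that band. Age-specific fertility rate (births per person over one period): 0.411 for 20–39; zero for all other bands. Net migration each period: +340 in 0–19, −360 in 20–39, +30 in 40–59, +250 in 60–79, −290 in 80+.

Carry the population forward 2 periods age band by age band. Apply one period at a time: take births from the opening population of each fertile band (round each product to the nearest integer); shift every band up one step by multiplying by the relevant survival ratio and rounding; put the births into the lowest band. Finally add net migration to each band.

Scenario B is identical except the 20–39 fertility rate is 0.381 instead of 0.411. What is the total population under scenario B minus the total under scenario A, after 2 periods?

-804

After projecting period 1:
Births: 20300 * 0.411 = 8343
20–39: 7600 * 0.973 = 7395
40–59: 20300 * 0.96 = 19488
60–79: 20700 * 0.962 = 19913
80+: 20000 * 0.926 + 18600 * 0.657 = 18520 + 12220 = 30740
Net migration: 0–19 + 340 → 8683; 20–39 − 360 → 7035; 40–59 + 30 → 19518; 60–79 + 250 → 20163; 80+ − 290 → 30450
End of period: [8683, 7035, 19518, 20163, 30450]
After projecting period 2:
Births: 7035 * 0.411 = 2891
20–39: 8683 * 0.973 = 8449
40–59: 7035 * 0.96 = 6754
60–79: 19518 * 0.962 = 18776
80+: 20163 * 0.926 + 30450 * 0.657 = 18671 + 20006 = 38677
Net migration: 0–19 + 340 → 3231; 20–39 − 360 → 8089; 40–59 + 30 → 6784; 60–79 + 250 → 19026; 80+ − 290 → 38387
End of period: [3231, 8089, 6784, 19026, 38387]
Scenario A total after 2 periods: 75517
Scenario B projection —
After projecting period 1:
Births: 20300 * 0.381 = 7734
20–39: 7600 * 0.973 = 7395
40–59: 20300 * 0.96 = 19488
60–79: 20700 * 0.962 = 19913
80+: 20000 * 0.926 + 18600 * 0.657 = 18520 + 12220 = 30740
Net migration: 0–19 + 340 → 8074; 20–39 − 360 → 7035; 40–59 + 30 → 19518; 60–79 + 250 → 20163; 80+ − 290 → 30450
End of period: [8074, 7035, 19518, 20163, 30450]
After projecting period 2:
Births: 7035 * 0.381 = 2680
20–39: 8074 * 0.973 = 7856
40–59: 7035 * 0.96 = 6754
60–79: 19518 * 0.962 = 18776
80+: 20163 * 0.926 + 30450 * 0.657 = 18671 + 20006 = 38677
Net migration: 0–19 + 340 → 3020; 20–39 − 360 → 7496; 40–59 + 30 → 6784; 60–79 + 250 → 19026; 80+ − 290 → 38387
End of period: [3020, 7496, 6784, 19026, 38387]
Scenario B total after 2 periods: 74713
Difference B − A = 74713 − 75517 = -804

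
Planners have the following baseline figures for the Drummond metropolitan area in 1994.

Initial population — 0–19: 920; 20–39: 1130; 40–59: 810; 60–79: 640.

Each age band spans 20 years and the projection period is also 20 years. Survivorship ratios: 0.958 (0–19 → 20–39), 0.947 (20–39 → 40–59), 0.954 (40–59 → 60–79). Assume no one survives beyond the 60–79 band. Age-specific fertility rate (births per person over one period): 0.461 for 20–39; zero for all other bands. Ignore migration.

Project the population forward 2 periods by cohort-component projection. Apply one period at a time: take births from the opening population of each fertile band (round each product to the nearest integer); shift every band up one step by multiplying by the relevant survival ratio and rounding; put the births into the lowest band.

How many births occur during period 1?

[period 1]
Births: 1130 × 0.461 = 521
20–39: 920 × 0.958 = 881
40–59: 1130 × 0.947 = 1070
60–79: 810 × 0.954 = 773
End of period: [521, 881, 1070, 773]

521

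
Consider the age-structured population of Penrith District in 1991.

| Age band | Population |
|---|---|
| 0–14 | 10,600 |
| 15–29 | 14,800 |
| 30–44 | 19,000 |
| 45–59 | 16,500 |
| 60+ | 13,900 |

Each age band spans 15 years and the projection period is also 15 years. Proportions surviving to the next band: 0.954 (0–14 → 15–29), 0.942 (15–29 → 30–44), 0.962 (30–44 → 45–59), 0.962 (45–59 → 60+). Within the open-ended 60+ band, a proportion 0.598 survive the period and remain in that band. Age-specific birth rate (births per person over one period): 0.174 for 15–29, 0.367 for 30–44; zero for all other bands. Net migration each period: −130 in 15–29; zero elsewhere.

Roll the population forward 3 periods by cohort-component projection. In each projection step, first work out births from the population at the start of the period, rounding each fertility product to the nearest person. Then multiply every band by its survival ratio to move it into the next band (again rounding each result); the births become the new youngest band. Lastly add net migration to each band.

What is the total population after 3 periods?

60992

Call the groups 1 to 5, youngest first.
After projecting period 1:
Births: 14800 × 0.174 = 2575  |  19000 × 0.367 = 6973 → total 9548
Group 2: 10600 × 0.954 = 10112
Group 3: 14800 × 0.942 = 13942
Group 4: 19000 × 0.962 = 18278
Group 5: 16500 × 0.962 + 13900 × 0.598 = 15873 + 8312 = 24185
Net migration: Group 2 − 130 → 9982
Giving 9548 / 9982 / 13942 / 18278 / 24185.
After projecting period 2:
Births: 9982 × 0.174 = 1737  |  13942 × 0.367 = 5117 → total 6854
Group 2: 9548 × 0.954 = 9109
Group 3: 9982 × 0.942 = 9403
Group 4: 13942 × 0.962 = 13412
Group 5: 18278 × 0.962 + 24185 × 0.598 = 17583 + 14463 = 32046
Net migration: Group 2 − 130 → 8979
Giving 6854 / 8979 / 9403 / 13412 / 32046.
After projecting period 3:
Births: 8979 × 0.174 = 1562  |  9403 × 0.367 = 3451 → total 5013
Group 2: 6854 × 0.954 = 6539
Group 3: 8979 × 0.942 = 8458
Group 4: 9403 × 0.962 = 9046
Group 5: 13412 × 0.962 + 32046 × 0.598 = 12902 + 19164 = 32066
Net migration: Group 2 − 130 → 6409
Giving 5013 / 6409 / 8458 / 9046 / 32066.
Total after period 3: 5013 + 6409 + 8458 + 9046 + 32066 = 60992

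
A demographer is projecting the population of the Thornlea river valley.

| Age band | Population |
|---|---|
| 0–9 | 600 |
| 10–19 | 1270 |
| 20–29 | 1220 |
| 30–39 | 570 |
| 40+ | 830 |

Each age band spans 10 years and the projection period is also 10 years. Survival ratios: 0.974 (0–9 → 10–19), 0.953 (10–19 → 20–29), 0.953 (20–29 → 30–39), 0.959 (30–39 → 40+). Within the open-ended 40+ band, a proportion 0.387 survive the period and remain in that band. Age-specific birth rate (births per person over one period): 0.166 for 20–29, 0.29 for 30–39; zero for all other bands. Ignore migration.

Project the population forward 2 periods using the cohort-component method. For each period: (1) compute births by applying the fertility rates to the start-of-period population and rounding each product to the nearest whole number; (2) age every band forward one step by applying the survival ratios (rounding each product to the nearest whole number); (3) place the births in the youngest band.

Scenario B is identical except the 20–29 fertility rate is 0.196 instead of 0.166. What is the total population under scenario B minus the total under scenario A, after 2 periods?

[period 1]
Births: 1220 × 0.166 = 203 ; 570 × 0.29 = 165 ⇒ total 368
10–19: 600 × 0.974 = 584
20–29: 1270 × 0.953 = 1210
30–39: 1220 × 0.953 = 1163
40+: 570 × 0.959 + 830 × 0.387 = 547 + 321 = 868
Giving 368 / 584 / 1210 / 1163 / 868.
[period 2]
Births: 1210 × 0.166 = 201 ; 1163 × 0.29 = 337 ⇒ total 538
10–19: 368 × 0.974 = 358
20–29: 584 × 0.953 = 557
30–39: 1210 × 0.953 = 1153
40+: 1163 × 0.959 + 868 × 0.387 = 1115 + 336 = 1451
Giving 538 / 358 / 557 / 1153 / 1451.
Scenario A total after 2 periods: 4057
Scenario B projection —
[period 1]
Births: 1220 × 0.196 = 239 ; 570 × 0.29 = 165 ⇒ total 404
10–19: 600 × 0.974 = 584
20–29: 1270 × 0.953 = 1210
30–39: 1220 × 0.953 = 1163
40+: 570 × 0.959 + 830 × 0.387 = 547 + 321 = 868
Giving 404 / 584 / 1210 / 1163 / 868.
[period 2]
Births: 1210 × 0.196 = 237 ; 1163 × 0.29 = 337 ⇒ total 574
10–19: 404 × 0.974 = 393
20–29: 584 × 0.953 = 557
30–39: 1210 × 0.953 = 1153
40+: 1163 × 0.959 + 868 × 0.387 = 1115 + 336 = 1451
Giving 574 / 393 / 557 / 1153 / 1451.
Scenario B total after 2 periods: 4128
Difference B − A = 4128 − 4057 = 71

71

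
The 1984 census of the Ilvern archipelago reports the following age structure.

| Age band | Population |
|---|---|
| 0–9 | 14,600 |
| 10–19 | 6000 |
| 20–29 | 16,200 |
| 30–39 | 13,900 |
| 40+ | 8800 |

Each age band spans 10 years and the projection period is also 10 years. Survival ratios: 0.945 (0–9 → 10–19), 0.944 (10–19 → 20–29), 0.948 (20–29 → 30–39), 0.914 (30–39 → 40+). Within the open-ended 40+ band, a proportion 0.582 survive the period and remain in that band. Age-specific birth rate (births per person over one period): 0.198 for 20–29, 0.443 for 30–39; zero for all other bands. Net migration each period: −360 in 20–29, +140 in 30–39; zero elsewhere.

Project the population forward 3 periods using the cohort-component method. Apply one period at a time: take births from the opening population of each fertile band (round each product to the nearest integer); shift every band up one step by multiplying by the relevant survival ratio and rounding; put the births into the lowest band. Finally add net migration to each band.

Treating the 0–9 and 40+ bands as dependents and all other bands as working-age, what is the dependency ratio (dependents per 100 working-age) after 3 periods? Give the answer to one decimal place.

86.2

Let band 1 be 0–9 through band 5 = 40+.
— Period 1 —
Births: 16200 * 0.198 = 3208 ; 13900 * 0.443 = 6158 — total 9366
Band 2: 14600 * 0.945 = 13797
Band 3: 6000 * 0.944 = 5664
Band 4: 16200 * 0.948 = 15358
Band 5: 13900 * 0.914 + 8800 * 0.582 = 12705 + 5122 = 17827
Net migration: Band 3 − 360 → 5304; Band 4 + 140 → 15498
→ [9366, 13797, 5304, 15498, 17827]
— Period 2 —
Births: 5304 * 0.198 = 1050 ; 15498 * 0.443 = 6866 — total 7916
Band 2: 9366 * 0.945 = 8851
Band 3: 13797 * 0.944 = 13024
Band 4: 5304 * 0.948 = 5028
Band 5: 15498 * 0.914 + 17827 * 0.582 = 14165 + 10375 = 24540
Net migration: Band 3 − 360 → 12664; Band 4 + 140 → 5168
→ [7916, 8851, 12664, 5168, 24540]
— Period 3 —
Births: 12664 * 0.198 = 2507 ; 5168 * 0.443 = 2289 — total 4796
Band 2: 7916 * 0.945 = 7481
Band 3: 8851 * 0.944 = 8355
Band 4: 12664 * 0.948 = 12005
Band 5: 5168 * 0.914 + 24540 * 0.582 = 4724 + 14282 = 19006
Net migration: Band 3 − 360 → 7995; Band 4 + 140 → 12145
→ [4796, 7481, 7995, 12145, 19006]
Dependents (band 0–9 + band 40+) = 4796 + 19006 = 23802; working-age = 27621; ratio = 23802/27621 × 100 = 86.2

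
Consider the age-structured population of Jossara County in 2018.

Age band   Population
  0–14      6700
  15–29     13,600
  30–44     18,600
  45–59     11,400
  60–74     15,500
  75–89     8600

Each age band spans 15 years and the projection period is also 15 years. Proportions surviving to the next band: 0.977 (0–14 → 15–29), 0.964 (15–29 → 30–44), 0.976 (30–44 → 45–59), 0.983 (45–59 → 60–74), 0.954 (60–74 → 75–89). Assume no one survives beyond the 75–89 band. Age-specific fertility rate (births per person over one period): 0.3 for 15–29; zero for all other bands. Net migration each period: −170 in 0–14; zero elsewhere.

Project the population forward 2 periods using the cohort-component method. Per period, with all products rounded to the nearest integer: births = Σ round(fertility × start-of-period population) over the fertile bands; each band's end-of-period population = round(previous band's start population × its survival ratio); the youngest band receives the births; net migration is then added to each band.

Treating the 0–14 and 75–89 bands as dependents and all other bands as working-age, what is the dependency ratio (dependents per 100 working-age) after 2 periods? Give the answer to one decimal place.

[period 1]
Births: 13600 * 0.3 = 4080
15–29: 6700 * 0.977 = 6546
30–44: 13600 * 0.964 = 13110
45–59: 18600 * 0.976 = 18154
60–74: 11400 * 0.983 = 11206
75–89: 15500 * 0.954 = 14787
Net migration: 0–14 − 170 → 3910
Giving 3910 / 6546 / 13110 / 18154 / 11206 / 14787.
[period 2]
Births: 6546 * 0.3 = 1964
15–29: 3910 * 0.977 = 3820
30–44: 6546 * 0.964 = 6310
45–59: 13110 * 0.976 = 12795
60–74: 18154 * 0.983 = 17845
75–89: 11206 * 0.954 = 10691
Net migration: 0–14 − 170 → 1794
Giving 1794 / 3820 / 6310 / 12795 / 17845 / 10691.
Dependents (band 0–14 + band 75–89) = 1794 + 10691 = 12485; working-age = 40770; ratio = 12485/40770 × 100 = 30.6

30.6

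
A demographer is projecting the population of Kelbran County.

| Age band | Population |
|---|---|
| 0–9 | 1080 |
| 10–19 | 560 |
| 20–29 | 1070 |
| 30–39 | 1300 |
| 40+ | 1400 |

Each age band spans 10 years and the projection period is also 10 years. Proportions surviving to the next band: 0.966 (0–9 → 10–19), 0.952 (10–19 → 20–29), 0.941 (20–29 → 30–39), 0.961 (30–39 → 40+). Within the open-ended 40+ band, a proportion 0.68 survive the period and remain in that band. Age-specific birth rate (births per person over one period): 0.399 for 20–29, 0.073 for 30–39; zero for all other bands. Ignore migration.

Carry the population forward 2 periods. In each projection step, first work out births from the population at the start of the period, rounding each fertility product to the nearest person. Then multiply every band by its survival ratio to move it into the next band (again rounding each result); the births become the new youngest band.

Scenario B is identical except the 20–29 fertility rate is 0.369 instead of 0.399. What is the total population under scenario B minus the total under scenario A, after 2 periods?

-47

(Groups numbered youngest = 1 to oldest = 5.)
— Period 1 —
Births: 1070 * 0.399 = 427 ; 1300 * 0.073 = 95 ⇒ total 522
Group 2: 1080 * 0.966 = 1043
Group 3: 560 * 0.952 = 533
Group 4: 1070 * 0.941 = 1007
Group 5: 1300 * 0.961 + 1400 * 0.68 = 1249 + 952 = 2201
Giving 522 / 1043 / 533 / 1007 / 2201.
— Period 2 —
Births: 533 * 0.399 = 213 ; 1007 * 0.073 = 74 ⇒ total 287
Group 2: 522 * 0.966 = 504
Group 3: 1043 * 0.952 = 993
Group 4: 533 * 0.941 = 502
Group 5: 1007 * 0.961 + 2201 * 0.68 = 968 + 1497 = 2465
Giving 287 / 504 / 993 / 502 / 2465.
Scenario A total after 2 periods: 4751
Scenario B projection —
— Period 1 —
Births: 1070 * 0.369 = 395 ; 1300 * 0.073 = 95 ⇒ total 490
Group 2: 1080 * 0.966 = 1043
Group 3: 560 * 0.952 = 533
Group 4: 1070 * 0.941 = 1007
Group 5: 1300 * 0.961 + 1400 * 0.68 = 1249 + 952 = 2201
Giving 490 / 1043 / 533 / 1007 / 2201.
— Period 2 —
Births: 533 * 0.369 = 197 ; 1007 * 0.073 = 74 ⇒ total 271
Group 2: 490 * 0.966 = 473
Group 3: 1043 * 0.952 = 993
Group 4: 533 * 0.941 = 502
Group 5: 1007 * 0.961 + 2201 * 0.68 = 968 + 1497 = 2465
Giving 271 / 473 / 993 / 502 / 2465.
Scenario B total after 2 periods: 4704
Difference B − A = 4704 − 4751 = -47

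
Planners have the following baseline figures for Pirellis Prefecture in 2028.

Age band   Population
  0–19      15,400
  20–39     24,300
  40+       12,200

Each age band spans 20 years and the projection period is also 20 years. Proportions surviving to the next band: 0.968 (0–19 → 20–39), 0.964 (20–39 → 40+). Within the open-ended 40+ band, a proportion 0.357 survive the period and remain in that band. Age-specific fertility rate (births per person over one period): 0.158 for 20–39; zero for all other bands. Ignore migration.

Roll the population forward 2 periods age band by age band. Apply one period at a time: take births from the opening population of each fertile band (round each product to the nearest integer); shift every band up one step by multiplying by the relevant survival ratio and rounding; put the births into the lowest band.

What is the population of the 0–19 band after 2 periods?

2355

[period 1]
Births: 24300 × 0.158 = 3839
20–39: 15400 × 0.968 = 14907
40+: 24300 × 0.964 + 12200 × 0.357 = 23425 + 4355 = 27780
Population now: 0–19=3839, 20–39=14907, 40+=27780
[period 2]
Births: 14907 × 0.158 = 2355
20–39: 3839 × 0.968 = 3716
40+: 14907 × 0.964 + 27780 × 0.357 = 14370 + 9917 = 24287
Population now: 0–19=2355, 20–39=3716, 40+=24287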